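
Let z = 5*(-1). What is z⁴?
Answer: 625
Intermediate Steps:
z = -5
z⁴ = (-5)⁴ = 625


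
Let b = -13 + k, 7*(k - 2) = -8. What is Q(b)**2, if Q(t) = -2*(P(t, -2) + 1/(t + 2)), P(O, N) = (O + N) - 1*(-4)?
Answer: 103632400/247009 ≈ 419.55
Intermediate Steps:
k = 6/7 (k = 2 + (1/7)*(-8) = 2 - 8/7 = 6/7 ≈ 0.85714)
b = -85/7 (b = -13 + 6/7 = -85/7 ≈ -12.143)
P(O, N) = 4 + N + O (P(O, N) = (N + O) + 4 = 4 + N + O)
Q(t) = -4 - 2*t - 2/(2 + t) (Q(t) = -2*((4 - 2 + t) + 1/(t + 2)) = -2*((2 + t) + 1/(2 + t)) = -2*(2 + t + 1/(2 + t)) = -4 - 2*t - 2/(2 + t))
Q(b)**2 = (2*(-5 - (-85/7)**2 - 4*(-85/7))/(2 - 85/7))**2 = (2*(-5 - 1*7225/49 + 340/7)/(-71/7))**2 = (2*(-7/71)*(-5 - 7225/49 + 340/7))**2 = (2*(-7/71)*(-5090/49))**2 = (10180/497)**2 = 103632400/247009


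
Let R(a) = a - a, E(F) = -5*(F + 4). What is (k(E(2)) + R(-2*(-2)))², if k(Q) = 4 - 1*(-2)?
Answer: 36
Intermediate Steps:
E(F) = -20 - 5*F (E(F) = -5*(4 + F) = -20 - 5*F)
R(a) = 0
k(Q) = 6 (k(Q) = 4 + 2 = 6)
(k(E(2)) + R(-2*(-2)))² = (6 + 0)² = 6² = 36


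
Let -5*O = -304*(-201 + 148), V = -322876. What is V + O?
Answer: -1630492/5 ≈ -3.2610e+5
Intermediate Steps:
O = -16112/5 (O = -(-304)*(-201 + 148)/5 = -(-304)*(-53)/5 = -⅕*16112 = -16112/5 ≈ -3222.4)
V + O = -322876 - 16112/5 = -1630492/5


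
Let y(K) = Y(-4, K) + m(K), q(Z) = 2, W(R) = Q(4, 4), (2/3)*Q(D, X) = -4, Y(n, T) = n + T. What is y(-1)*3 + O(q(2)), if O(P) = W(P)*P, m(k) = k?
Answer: -30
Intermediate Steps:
Y(n, T) = T + n
Q(D, X) = -6 (Q(D, X) = (3/2)*(-4) = -6)
W(R) = -6
O(P) = -6*P
y(K) = -4 + 2*K (y(K) = (K - 4) + K = (-4 + K) + K = -4 + 2*K)
y(-1)*3 + O(q(2)) = (-4 + 2*(-1))*3 - 6*2 = (-4 - 2)*3 - 12 = -6*3 - 12 = -18 - 12 = -30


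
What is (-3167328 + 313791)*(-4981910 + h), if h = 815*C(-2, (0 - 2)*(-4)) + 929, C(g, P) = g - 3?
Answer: 14225041743072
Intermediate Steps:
C(g, P) = -3 + g
h = -3146 (h = 815*(-3 - 2) + 929 = 815*(-5) + 929 = -4075 + 929 = -3146)
(-3167328 + 313791)*(-4981910 + h) = (-3167328 + 313791)*(-4981910 - 3146) = -2853537*(-4985056) = 14225041743072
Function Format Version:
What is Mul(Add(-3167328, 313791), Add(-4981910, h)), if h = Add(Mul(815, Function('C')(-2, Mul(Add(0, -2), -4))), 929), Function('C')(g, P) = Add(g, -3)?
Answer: 14225041743072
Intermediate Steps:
Function('C')(g, P) = Add(-3, g)
h = -3146 (h = Add(Mul(815, Add(-3, -2)), 929) = Add(Mul(815, -5), 929) = Add(-4075, 929) = -3146)
Mul(Add(-3167328, 313791), Add(-4981910, h)) = Mul(Add(-3167328, 313791), Add(-4981910, -3146)) = Mul(-2853537, -4985056) = 14225041743072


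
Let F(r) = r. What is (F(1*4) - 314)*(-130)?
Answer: 40300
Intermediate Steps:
(F(1*4) - 314)*(-130) = (1*4 - 314)*(-130) = (4 - 314)*(-130) = -310*(-130) = 40300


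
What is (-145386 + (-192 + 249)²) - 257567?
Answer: -399704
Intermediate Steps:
(-145386 + (-192 + 249)²) - 257567 = (-145386 + 57²) - 257567 = (-145386 + 3249) - 257567 = -142137 - 257567 = -399704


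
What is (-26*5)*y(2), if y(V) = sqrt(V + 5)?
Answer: -130*sqrt(7) ≈ -343.95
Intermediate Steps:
y(V) = sqrt(5 + V)
(-26*5)*y(2) = (-26*5)*sqrt(5 + 2) = -130*sqrt(7)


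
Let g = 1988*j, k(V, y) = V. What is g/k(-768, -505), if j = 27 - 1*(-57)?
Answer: -3479/16 ≈ -217.44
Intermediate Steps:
j = 84 (j = 27 + 57 = 84)
g = 166992 (g = 1988*84 = 166992)
g/k(-768, -505) = 166992/(-768) = 166992*(-1/768) = -3479/16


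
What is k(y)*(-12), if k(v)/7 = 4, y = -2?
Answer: -336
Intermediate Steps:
k(v) = 28 (k(v) = 7*4 = 28)
k(y)*(-12) = 28*(-12) = -336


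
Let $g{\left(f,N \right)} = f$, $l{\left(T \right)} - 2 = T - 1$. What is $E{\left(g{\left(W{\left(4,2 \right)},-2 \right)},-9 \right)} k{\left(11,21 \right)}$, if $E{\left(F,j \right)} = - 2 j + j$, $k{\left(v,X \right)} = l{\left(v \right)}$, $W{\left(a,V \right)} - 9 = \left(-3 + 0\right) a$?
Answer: $108$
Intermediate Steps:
$W{\left(a,V \right)} = 9 - 3 a$ ($W{\left(a,V \right)} = 9 + \left(-3 + 0\right) a = 9 - 3 a$)
$l{\left(T \right)} = 1 + T$ ($l{\left(T \right)} = 2 + \left(T - 1\right) = 2 + \left(-1 + T\right) = 1 + T$)
$k{\left(v,X \right)} = 1 + v$
$E{\left(F,j \right)} = - j$
$E{\left(g{\left(W{\left(4,2 \right)},-2 \right)},-9 \right)} k{\left(11,21 \right)} = \left(-1\right) \left(-9\right) \left(1 + 11\right) = 9 \cdot 12 = 108$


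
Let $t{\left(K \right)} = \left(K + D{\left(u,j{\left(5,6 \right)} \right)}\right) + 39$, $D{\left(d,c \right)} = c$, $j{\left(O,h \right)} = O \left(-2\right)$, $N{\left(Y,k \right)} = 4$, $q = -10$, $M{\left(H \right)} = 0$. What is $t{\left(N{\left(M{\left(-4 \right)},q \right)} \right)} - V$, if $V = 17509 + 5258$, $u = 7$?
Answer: $-22734$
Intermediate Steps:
$j{\left(O,h \right)} = - 2 O$
$t{\left(K \right)} = 29 + K$ ($t{\left(K \right)} = \left(K - 10\right) + 39 = \left(-10 + K\right) + 39 = 29 + K$)
$V = 22767$
$t{\left(N{\left(M{\left(-4 \right)},q \right)} \right)} - V = \left(29 + 4\right) - 22767 = 33 - 22767 = -22734$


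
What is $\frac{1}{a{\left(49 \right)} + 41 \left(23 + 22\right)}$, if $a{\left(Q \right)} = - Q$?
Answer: $\frac{1}{1796} \approx 0.00055679$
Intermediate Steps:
$\frac{1}{a{\left(49 \right)} + 41 \left(23 + 22\right)} = \frac{1}{\left(-1\right) 49 + 41 \left(23 + 22\right)} = \frac{1}{-49 + 41 \cdot 45} = \frac{1}{-49 + 1845} = \frac{1}{1796}$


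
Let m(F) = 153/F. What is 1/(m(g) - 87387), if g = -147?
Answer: -49/4282014 ≈ -1.1443e-5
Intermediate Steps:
1/(m(g) - 87387) = 1/(153/(-147) - 87387) = 1/(153*(-1/147) - 87387) = 1/(-51/49 - 87387) = 1/(-4282014/49) = -49/4282014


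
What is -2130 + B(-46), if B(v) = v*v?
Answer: -14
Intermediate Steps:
B(v) = v²
-2130 + B(-46) = -2130 + (-46)² = -2130 + 2116 = -14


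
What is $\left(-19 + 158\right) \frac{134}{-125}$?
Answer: $- \frac{18626}{125} \approx -149.01$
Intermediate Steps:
$\left(-19 + 158\right) \frac{134}{-125} = 139 \cdot 134 \left(- \frac{1}{125}\right) = 139 \left(- \frac{134}{125}\right) = - \frac{18626}{125}$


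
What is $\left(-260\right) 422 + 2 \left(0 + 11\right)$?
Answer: $-109698$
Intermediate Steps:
$\left(-260\right) 422 + 2 \left(0 + 11\right) = -109720 + 2 \cdot 11 = -109720 + 22 = -109698$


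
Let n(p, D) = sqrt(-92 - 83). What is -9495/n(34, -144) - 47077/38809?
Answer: -47077/38809 + 1899*I*sqrt(7)/7 ≈ -1.213 + 717.75*I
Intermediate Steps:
n(p, D) = 5*I*sqrt(7) (n(p, D) = sqrt(-175) = 5*I*sqrt(7))
-9495/n(34, -144) - 47077/38809 = -9495*(-I*sqrt(7)/35) - 47077/38809 = -(-1899)*I*sqrt(7)/7 - 47077*1/38809 = 1899*I*sqrt(7)/7 - 47077/38809 = -47077/38809 + 1899*I*sqrt(7)/7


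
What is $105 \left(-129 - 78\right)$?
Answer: $-21735$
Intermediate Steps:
$105 \left(-129 - 78\right) = 105 \left(-207\right) = -21735$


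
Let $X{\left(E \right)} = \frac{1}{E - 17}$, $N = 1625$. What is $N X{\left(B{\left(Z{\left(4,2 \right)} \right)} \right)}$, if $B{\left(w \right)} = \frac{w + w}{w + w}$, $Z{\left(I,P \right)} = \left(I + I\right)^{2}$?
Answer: $- \frac{1625}{16} \approx -101.56$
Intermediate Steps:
$Z{\left(I,P \right)} = 4 I^{2}$ ($Z{\left(I,P \right)} = \left(2 I\right)^{2} = 4 I^{2}$)
$B{\left(w \right)} = 1$ ($B{\left(w \right)} = \frac{2 w}{2 w} = 2 w \frac{1}{2 w} = 1$)
$X{\left(E \right)} = \frac{1}{-17 + E}$
$N X{\left(B{\left(Z{\left(4,2 \right)} \right)} \right)} = \frac{1625}{-17 + 1} = \frac{1625}{-16} = 1625 \left(- \frac{1}{16}\right) = - \frac{1625}{16}$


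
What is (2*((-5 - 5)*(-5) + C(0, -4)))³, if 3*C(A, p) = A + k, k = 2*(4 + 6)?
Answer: 39304000/27 ≈ 1.4557e+6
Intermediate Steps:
k = 20 (k = 2*10 = 20)
C(A, p) = 20/3 + A/3 (C(A, p) = (A + 20)/3 = (20 + A)/3 = 20/3 + A/3)
(2*((-5 - 5)*(-5) + C(0, -4)))³ = (2*((-5 - 5)*(-5) + (20/3 + (⅓)*0)))³ = (2*(-10*(-5) + (20/3 + 0)))³ = (2*(50 + 20/3))³ = (2*(170/3))³ = (340/3)³ = 39304000/27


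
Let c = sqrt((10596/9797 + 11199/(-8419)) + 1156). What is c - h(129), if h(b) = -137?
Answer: 137 + sqrt(7862698895963858947)/82480943 ≈ 171.00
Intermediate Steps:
c = sqrt(7862698895963858947)/82480943 (c = sqrt((10596*(1/9797) + 11199*(-1/8419)) + 1156) = sqrt((10596/9797 - 11199/8419) + 1156) = sqrt(-20508879/82480943 + 1156) = sqrt(95327461229/82480943) = sqrt(7862698895963858947)/82480943 ≈ 33.996)
c - h(129) = sqrt(7862698895963858947)/82480943 - 1*(-137) = sqrt(7862698895963858947)/82480943 + 137 = 137 + sqrt(7862698895963858947)/82480943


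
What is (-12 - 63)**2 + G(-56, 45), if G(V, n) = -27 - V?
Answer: 5654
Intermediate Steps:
(-12 - 63)**2 + G(-56, 45) = (-12 - 63)**2 + (-27 - 1*(-56)) = (-75)**2 + (-27 + 56) = 5625 + 29 = 5654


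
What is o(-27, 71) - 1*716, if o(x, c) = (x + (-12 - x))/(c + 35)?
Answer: -37954/53 ≈ -716.11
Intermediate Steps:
o(x, c) = -12/(35 + c)
o(-27, 71) - 1*716 = -12/(35 + 71) - 1*716 = -12/106 - 716 = -12*1/106 - 716 = -6/53 - 716 = -37954/53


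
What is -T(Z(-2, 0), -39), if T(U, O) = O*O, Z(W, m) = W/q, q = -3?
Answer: -1521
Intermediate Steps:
Z(W, m) = -W/3 (Z(W, m) = W/(-3) = W*(-⅓) = -W/3)
T(U, O) = O²
-T(Z(-2, 0), -39) = -1*(-39)² = -1*1521 = -1521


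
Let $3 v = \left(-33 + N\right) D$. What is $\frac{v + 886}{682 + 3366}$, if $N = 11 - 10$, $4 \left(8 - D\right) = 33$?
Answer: $\frac{1333}{6072} \approx 0.21953$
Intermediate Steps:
$D = - \frac{1}{4}$ ($D = 8 - \frac{33}{4} = - \frac{1}{4} \approx -0.25$)
$N = 1$
$v = \frac{8}{3}$ ($v = \frac{\left(-33 + 1\right) \left(- \frac{1}{4}\right)}{3} = \frac{\left(-32\right) \left(- \frac{1}{4}\right)}{3} = \frac{1}{3} \cdot 8 = \frac{8}{3} \approx 2.6667$)
$\frac{v + 886}{682 + 3366} = \frac{\frac{8}{3} + 886}{682 + 3366} = \frac{2666}{3 \cdot 4048} = \frac{2666}{3} \cdot \frac{1}{4048} = \frac{1333}{6072}$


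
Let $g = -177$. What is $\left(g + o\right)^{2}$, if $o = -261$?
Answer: $191844$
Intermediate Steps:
$\left(g + o\right)^{2} = \left(-177 - 261\right)^{2} = \left(-438\right)^{2} = 191844$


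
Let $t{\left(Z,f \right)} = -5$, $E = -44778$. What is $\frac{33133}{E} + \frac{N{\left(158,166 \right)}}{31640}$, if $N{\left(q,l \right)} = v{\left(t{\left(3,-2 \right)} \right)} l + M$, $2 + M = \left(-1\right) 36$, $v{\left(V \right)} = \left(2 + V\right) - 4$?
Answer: $- \frac{1620679}{2083494} \approx -0.77787$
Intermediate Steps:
$v{\left(V \right)} = -2 + V$
$M = -38$ ($M = -2 - 36 = -38$)
$N{\left(q,l \right)} = -38 - 7 l$ ($N{\left(q,l \right)} = \left(-2 - 5\right) l - 38 = - 7 l - 38 = -38 - 7 l$)
$\frac{33133}{E} + \frac{N{\left(158,166 \right)}}{31640} = \frac{33133}{-44778} + \frac{-38 - 1162}{31640} = 33133 \left(- \frac{1}{44778}\right) + \left(-38 - 1162\right) \frac{1}{31640} = - \frac{1949}{2634} - \frac{30}{791} = - \frac{1620679}{2083494}$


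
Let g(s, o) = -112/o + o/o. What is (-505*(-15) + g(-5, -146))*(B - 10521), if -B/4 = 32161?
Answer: -76972718160/73 ≈ -1.0544e+9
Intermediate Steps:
g(s, o) = 1 - 112/o (g(s, o) = -112/o + 1 = 1 - 112/o)
B = -128644 (B = -4*32161 = -128644)
(-505*(-15) + g(-5, -146))*(B - 10521) = (-505*(-15) + (-112 - 146)/(-146))*(-128644 - 10521) = (7575 - 1/146*(-258))*(-139165) = (7575 + 129/73)*(-139165) = (553104/73)*(-139165) = -76972718160/73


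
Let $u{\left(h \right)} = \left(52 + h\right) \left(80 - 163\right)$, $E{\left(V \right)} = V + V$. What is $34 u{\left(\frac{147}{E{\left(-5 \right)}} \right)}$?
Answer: $- \frac{526303}{5} \approx -1.0526 \cdot 10^{5}$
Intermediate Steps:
$E{\left(V \right)} = 2 V$
$u{\left(h \right)} = -4316 - 83 h$ ($u{\left(h \right)} = \left(52 + h\right) \left(-83\right) = -4316 - 83 h$)
$34 u{\left(\frac{147}{E{\left(-5 \right)}} \right)} = 34 \left(-4316 - 83 \frac{147}{2 \left(-5\right)}\right) = 34 \left(-4316 - 83 \frac{147}{-10}\right) = 34 \left(-4316 - 83 \cdot 147 \left(- \frac{1}{10}\right)\right) = 34 \left(-4316 - - \frac{12201}{10}\right) = 34 \left(-4316 + \frac{12201}{10}\right) = 34 \left(- \frac{30959}{10}\right) = - \frac{526303}{5}$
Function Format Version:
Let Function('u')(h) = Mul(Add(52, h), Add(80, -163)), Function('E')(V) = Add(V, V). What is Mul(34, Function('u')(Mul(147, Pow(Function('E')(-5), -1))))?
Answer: Rational(-526303, 5) ≈ -1.0526e+5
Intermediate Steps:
Function('E')(V) = Mul(2, V)
Function('u')(h) = Add(-4316, Mul(-83, h)) (Function('u')(h) = Mul(Add(52, h), -83) = Add(-4316, Mul(-83, h)))
Mul(34, Function('u')(Mul(147, Pow(Function('E')(-5), -1)))) = Mul(34, Add(-4316, Mul(-83, Mul(147, Pow(Mul(2, -5), -1))))) = Mul(34, Add(-4316, Mul(-83, Mul(147, Pow(-10, -1))))) = Mul(34, Add(-4316, Mul(-83, Mul(147, Rational(-1, 10))))) = Mul(34, Add(-4316, Mul(-83, Rational(-147, 10)))) = Mul(34, Add(-4316, Rational(12201, 10))) = Mul(34, Rational(-30959, 10)) = Rational(-526303, 5)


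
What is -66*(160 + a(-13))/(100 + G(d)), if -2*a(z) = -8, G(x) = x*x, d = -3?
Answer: -10824/109 ≈ -99.303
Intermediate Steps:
G(x) = x²
a(z) = 4 (a(z) = -½*(-8) = 4)
-66*(160 + a(-13))/(100 + G(d)) = -66*(160 + 4)/(100 + (-3)²) = -10824/(100 + 9) = -10824/109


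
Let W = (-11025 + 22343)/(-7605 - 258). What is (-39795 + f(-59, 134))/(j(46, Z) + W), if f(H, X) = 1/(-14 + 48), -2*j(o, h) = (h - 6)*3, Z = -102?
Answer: -10638867027/42924592 ≈ -247.85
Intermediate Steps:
j(o, h) = 9 - 3*h/2 (j(o, h) = -(h - 6)*3/2 = -(-6 + h)*3/2 = -(-18 + 3*h)/2 = 9 - 3*h/2)
f(H, X) = 1/34
W = -11318/7863 (W = 11318/(-7863) = 11318*(-1/7863) = -11318/7863 ≈ -1.4394)
(-39795 + f(-59, 134))/(j(46, Z) + W) = (-39795 + 1/34)/((9 - 3/2*(-102)) - 11318/7863) = -1353029/(34*((9 + 153) - 11318/7863)) = -1353029/(34*(162 - 11318/7863)) = -1353029/(34*1262488/7863) = -1353029/34*7863/1262488 = -10638867027/42924592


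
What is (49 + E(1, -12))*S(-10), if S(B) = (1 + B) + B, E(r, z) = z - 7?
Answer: -570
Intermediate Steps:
E(r, z) = -7 + z
S(B) = 1 + 2*B
(49 + E(1, -12))*S(-10) = (49 + (-7 - 12))*(1 + 2*(-10)) = (49 - 19)*(1 - 20) = 30*(-19) = -570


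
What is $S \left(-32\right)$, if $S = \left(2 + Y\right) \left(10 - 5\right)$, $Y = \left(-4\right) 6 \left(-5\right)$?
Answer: $-19520$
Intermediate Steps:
$Y = 120$ ($Y = \left(-24\right) \left(-5\right) = 120$)
$S = 610$ ($S = \left(2 + 120\right) \left(10 - 5\right) = 122 \cdot 5 = 610$)
$S \left(-32\right) = 610 \left(-32\right) = -19520$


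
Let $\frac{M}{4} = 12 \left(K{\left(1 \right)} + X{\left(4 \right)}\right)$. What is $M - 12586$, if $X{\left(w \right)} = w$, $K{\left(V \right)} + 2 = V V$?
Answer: $-12442$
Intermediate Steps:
$K{\left(V \right)} = -2 + V^{2}$ ($K{\left(V \right)} = -2 + V V = -2 + V^{2}$)
$M = 144$ ($M = 4 \cdot 12 \left(\left(-2 + 1^{2}\right) + 4\right) = 4 \cdot 12 \left(\left(-2 + 1\right) + 4\right) = 4 \cdot 12 \left(-1 + 4\right) = 4 \cdot 12 \cdot 3 = 4 \cdot 36 = 144$)
$M - 12586 = 144 - 12586 = -12442$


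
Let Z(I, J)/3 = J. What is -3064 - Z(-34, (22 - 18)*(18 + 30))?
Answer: -3640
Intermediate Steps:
Z(I, J) = 3*J
-3064 - Z(-34, (22 - 18)*(18 + 30)) = -3064 - 3*(22 - 18)*(18 + 30) = -3064 - 3*4*48 = -3064 - 3*192 = -3064 - 1*576 = -3064 - 576 = -3640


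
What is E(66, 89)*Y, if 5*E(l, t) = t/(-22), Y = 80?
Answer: -712/11 ≈ -64.727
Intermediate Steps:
E(l, t) = -t/110 (E(l, t) = (t/(-22))/5 = (t*(-1/22))/5 = (-t/22)/5 = -t/110)
E(66, 89)*Y = -1/110*89*80 = -89/110*80 = -712/11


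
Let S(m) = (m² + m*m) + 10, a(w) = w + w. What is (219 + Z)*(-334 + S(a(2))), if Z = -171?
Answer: -14016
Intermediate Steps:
a(w) = 2*w
S(m) = 10 + 2*m² (S(m) = (m² + m²) + 10 = 2*m² + 10 = 10 + 2*m²)
(219 + Z)*(-334 + S(a(2))) = (219 - 171)*(-334 + (10 + 2*(2*2)²)) = 48*(-334 + (10 + 2*4²)) = 48*(-334 + (10 + 2*16)) = 48*(-334 + (10 + 32)) = 48*(-334 + 42) = 48*(-292) = -14016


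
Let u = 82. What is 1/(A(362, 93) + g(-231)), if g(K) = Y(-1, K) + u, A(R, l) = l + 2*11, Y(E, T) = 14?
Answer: 1/211 ≈ 0.0047393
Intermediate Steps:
A(R, l) = 22 + l (A(R, l) = l + 22 = 22 + l)
g(K) = 96 (g(K) = 14 + 82 = 96)
1/(A(362, 93) + g(-231)) = 1/((22 + 93) + 96) = 1/(115 + 96) = 1/211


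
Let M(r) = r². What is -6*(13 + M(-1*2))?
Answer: -102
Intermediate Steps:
-6*(13 + M(-1*2)) = -6*(13 + (-1*2)²) = -6*(13 + (-2)²) = -6*(13 + 4) = -6*17 = -102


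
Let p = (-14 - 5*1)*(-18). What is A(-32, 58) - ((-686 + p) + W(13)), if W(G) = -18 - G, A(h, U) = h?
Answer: 343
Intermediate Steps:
p = 342 (p = (-14 - 5)*(-18) = -19*(-18) = 342)
A(-32, 58) - ((-686 + p) + W(13)) = -32 - ((-686 + 342) + (-18 - 1*13)) = -32 - (-344 + (-18 - 13)) = -32 - (-344 - 31) = -32 - 1*(-375) = -32 + 375 = 343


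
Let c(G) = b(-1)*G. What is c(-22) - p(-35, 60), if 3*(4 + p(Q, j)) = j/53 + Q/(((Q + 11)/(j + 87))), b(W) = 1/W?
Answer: -58303/1272 ≈ -45.836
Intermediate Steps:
b(W) = 1/W
c(G) = -G (c(G) = G/(-1) = -G)
p(Q, j) = -4 + j/159 + Q*(87 + j)/(3*(11 + Q)) (p(Q, j) = -4 + (j/53 + Q/(((Q + 11)/(j + 87))))/3 = -4 + (j*(1/53) + Q/(((11 + Q)/(87 + j))))/3 = -4 + (j/53 + Q/(((11 + Q)/(87 + j))))/3 = -4 + (j/53 + Q*((87 + j)/(11 + Q)))/3 = -4 + (j/53 + Q*(87 + j)/(11 + Q))/3 = -4 + (j/159 + Q*(87 + j)/(3*(11 + Q))) = -4 + j/159 + Q*(87 + j)/(3*(11 + Q)))
c(-22) - p(-35, 60) = -1*(-22) - (-6996 + 11*60 + 3975*(-35) + 54*(-35)*60)/(159*(11 - 35)) = 22 - (-6996 + 660 - 139125 - 113400)/(159*(-24)) = 22 - (-1)*(-258861)/(159*24) = 22 - 1*86287/1272 = 22 - 86287/1272 = -58303/1272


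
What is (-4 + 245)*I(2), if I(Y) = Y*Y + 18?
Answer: 5302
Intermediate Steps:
I(Y) = 18 + Y² (I(Y) = Y² + 18 = 18 + Y²)
(-4 + 245)*I(2) = (-4 + 245)*(18 + 2²) = 241*(18 + 4) = 241*22 = 5302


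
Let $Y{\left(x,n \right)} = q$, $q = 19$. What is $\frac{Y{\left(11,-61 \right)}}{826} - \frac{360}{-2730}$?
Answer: $\frac{1663}{10738} \approx 0.15487$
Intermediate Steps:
$Y{\left(x,n \right)} = 19$
$\frac{Y{\left(11,-61 \right)}}{826} - \frac{360}{-2730} = \frac{19}{826} - \frac{360}{-2730} = 19 \cdot \frac{1}{826} - - \frac{12}{91} = \frac{19}{826} + \frac{12}{91} = \frac{1663}{10738}$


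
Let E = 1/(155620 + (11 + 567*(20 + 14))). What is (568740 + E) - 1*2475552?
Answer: -333518580107/174909 ≈ -1.9068e+6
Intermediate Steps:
E = 1/174909 (E = 1/(155620 + (11 + 567*34)) = 1/(155620 + (11 + 19278)) = 1/(155620 + 19289) = 1/174909 ≈ 5.7173e-6)
(568740 + E) - 1*2475552 = (568740 + 1/174909) - 1*2475552 = 99477744661/174909 - 2475552 = -333518580107/174909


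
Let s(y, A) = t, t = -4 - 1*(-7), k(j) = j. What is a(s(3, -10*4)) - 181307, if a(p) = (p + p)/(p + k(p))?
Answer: -181306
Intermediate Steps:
t = 3 (t = -4 + 7 = 3)
s(y, A) = 3
a(p) = 1 (a(p) = (p + p)/(p + p) = (2*p)/((2*p)) = (2*p)*(1/(2*p)) = 1)
a(s(3, -10*4)) - 181307 = 1 - 181307 = -181306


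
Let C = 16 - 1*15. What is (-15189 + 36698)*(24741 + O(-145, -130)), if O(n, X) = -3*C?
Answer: 532089642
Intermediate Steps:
C = 1 (C = 16 - 15 = 1)
O(n, X) = -3 (O(n, X) = -3*1 = -3)
(-15189 + 36698)*(24741 + O(-145, -130)) = (-15189 + 36698)*(24741 - 3) = 21509*24738 = 532089642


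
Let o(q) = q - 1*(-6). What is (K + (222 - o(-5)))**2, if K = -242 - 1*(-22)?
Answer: 1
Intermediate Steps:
o(q) = 6 + q (o(q) = q + 6 = 6 + q)
K = -220 (K = -242 + 22 = -220)
(K + (222 - o(-5)))**2 = (-220 + (222 - (6 - 5)))**2 = (-220 + (222 - 1*1))**2 = (-220 + (222 - 1))**2 = (-220 + 221)**2 = 1**2 = 1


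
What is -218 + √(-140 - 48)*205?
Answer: -218 + 410*I*√47 ≈ -218.0 + 2810.8*I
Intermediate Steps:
-218 + √(-140 - 48)*205 = -218 + √(-188)*205 = -218 + (2*I*√47)*205 = -218 + 410*I*√47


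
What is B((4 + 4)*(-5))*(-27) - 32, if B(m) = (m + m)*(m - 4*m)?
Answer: 259168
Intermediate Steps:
B(m) = -6*m² (B(m) = (2*m)*(-3*m) = -6*m²)
B((4 + 4)*(-5))*(-27) - 32 = -6*25*(4 + 4)²*(-27) - 32 = -6*(8*(-5))²*(-27) - 32 = -6*(-40)²*(-27) - 32 = -6*1600*(-27) - 32 = -9600*(-27) - 32 = 259200 - 32 = 259168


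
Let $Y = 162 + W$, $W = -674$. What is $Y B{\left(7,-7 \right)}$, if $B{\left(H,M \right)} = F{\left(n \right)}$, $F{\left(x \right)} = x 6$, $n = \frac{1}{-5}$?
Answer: $\frac{3072}{5} \approx 614.4$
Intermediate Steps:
$n = - \frac{1}{5} \approx -0.2$
$F{\left(x \right)} = 6 x$
$B{\left(H,M \right)} = - \frac{6}{5}$ ($B{\left(H,M \right)} = 6 \left(- \frac{1}{5}\right) = - \frac{6}{5}$)
$Y = -512$ ($Y = 162 - 674 = -512$)
$Y B{\left(7,-7 \right)} = \left(-512\right) \left(- \frac{6}{5}\right) = \frac{3072}{5}$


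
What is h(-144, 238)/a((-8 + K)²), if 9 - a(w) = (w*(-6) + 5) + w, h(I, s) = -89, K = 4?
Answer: -89/84 ≈ -1.0595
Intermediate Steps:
a(w) = 4 + 5*w (a(w) = 9 - ((w*(-6) + 5) + w) = 9 - ((-6*w + 5) + w) = 9 - ((5 - 6*w) + w) = 9 - (5 - 5*w) = 9 + (-5 + 5*w) = 4 + 5*w)
h(-144, 238)/a((-8 + K)²) = -89/(4 + 5*(-8 + 4)²) = -89/(4 + 5*(-4)²) = -89/(4 + 5*16) = -89/(4 + 80) = -89/84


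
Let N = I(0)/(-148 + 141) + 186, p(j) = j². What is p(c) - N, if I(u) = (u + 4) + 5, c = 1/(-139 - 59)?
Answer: -50690765/274428 ≈ -184.71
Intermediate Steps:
c = -1/198 (c = 1/(-198) = -1/198 ≈ -0.0050505)
I(u) = 9 + u (I(u) = (4 + u) + 5 = 9 + u)
N = 1293/7 (N = (9 + 0)/(-148 + 141) + 186 = 9/(-7) + 186 = -⅐*9 + 186 = -9/7 + 186 = 1293/7 ≈ 184.71)
p(c) - N = (-1/198)² - 1*1293/7 = 1/39204 - 1293/7 = -50690765/274428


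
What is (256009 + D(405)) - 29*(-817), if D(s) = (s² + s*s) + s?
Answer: 608157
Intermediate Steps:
D(s) = s + 2*s² (D(s) = (s² + s²) + s = 2*s² + s = s + 2*s²)
(256009 + D(405)) - 29*(-817) = (256009 + 405*(1 + 2*405)) - 29*(-817) = (256009 + 405*(1 + 810)) + 23693 = (256009 + 405*811) + 23693 = (256009 + 328455) + 23693 = 584464 + 23693 = 608157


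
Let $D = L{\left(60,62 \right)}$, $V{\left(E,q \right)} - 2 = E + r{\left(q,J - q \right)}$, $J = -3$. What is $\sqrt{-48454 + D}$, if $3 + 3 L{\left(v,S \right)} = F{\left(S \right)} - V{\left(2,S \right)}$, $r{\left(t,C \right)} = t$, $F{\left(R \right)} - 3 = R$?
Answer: $\frac{i \sqrt{436098}}{3} \approx 220.13 i$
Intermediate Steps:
$F{\left(R \right)} = 3 + R$
$V{\left(E,q \right)} = 2 + E + q$ ($V{\left(E,q \right)} = 2 + \left(E + q\right) = 2 + E + q$)
$L{\left(v,S \right)} = - \frac{4}{3}$ ($L{\left(v,S \right)} = -1 + \frac{\left(3 + S\right) - \left(2 + 2 + S\right)}{3} = -1 + \frac{\left(3 + S\right) - \left(4 + S\right)}{3} = -1 + \frac{1}{3} \left(-1\right) = -1 - \frac{1}{3} = - \frac{4}{3}$)
$D = - \frac{4}{3} \approx -1.3333$
$\sqrt{-48454 + D} = \sqrt{-48454 - \frac{4}{3}} = \sqrt{- \frac{145366}{3}} = \frac{i \sqrt{436098}}{3}$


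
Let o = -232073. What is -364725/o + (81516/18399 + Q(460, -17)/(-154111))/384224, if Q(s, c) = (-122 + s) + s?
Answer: 66226196315312331067/42139144353242750288 ≈ 1.5716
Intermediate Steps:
Q(s, c) = -122 + 2*s
-364725/o + (81516/18399 + Q(460, -17)/(-154111))/384224 = -364725/(-232073) + (81516/18399 + (-122 + 2*460)/(-154111))/384224 = -364725*(-1/232073) + (81516*(1/18399) + (-122 + 920)*(-1/154111))*(1/384224) = 364725/232073 + (27172/6133 + 798*(-1/154111))*(1/384224) = 364725/232073 + (27172/6133 - 798/154111)*(1/384224) = 364725/232073 + (4182609958/945162763)*(1/384224) = 364725/232073 + 2091304979/181577108725456 = 66226196315312331067/42139144353242750288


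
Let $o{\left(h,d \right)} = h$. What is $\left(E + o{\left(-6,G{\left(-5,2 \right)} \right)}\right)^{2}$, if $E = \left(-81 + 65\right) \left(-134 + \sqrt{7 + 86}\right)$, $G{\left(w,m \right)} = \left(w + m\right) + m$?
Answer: $4594852 - 68416 \sqrt{93} \approx 3.9351 \cdot 10^{6}$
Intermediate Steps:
$G{\left(w,m \right)} = w + 2 m$ ($G{\left(w,m \right)} = \left(m + w\right) + m = w + 2 m$)
$E = 2144 - 16 \sqrt{93}$ ($E = - 16 \left(-134 + \sqrt{93}\right) = 2144 - 16 \sqrt{93} \approx 1989.7$)
$\left(E + o{\left(-6,G{\left(-5,2 \right)} \right)}\right)^{2} = \left(\left(2144 - 16 \sqrt{93}\right) - 6\right)^{2} = \left(2138 - 16 \sqrt{93}\right)^{2}$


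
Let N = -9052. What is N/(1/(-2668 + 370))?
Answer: 20801496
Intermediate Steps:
N/(1/(-2668 + 370)) = -9052/(1/(-2668 + 370)) = -9052/(1/(-2298)) = -9052/(-1/2298) = -9052*(-2298) = 20801496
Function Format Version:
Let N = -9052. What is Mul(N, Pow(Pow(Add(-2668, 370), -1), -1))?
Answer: 20801496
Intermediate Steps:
Mul(N, Pow(Pow(Add(-2668, 370), -1), -1)) = Mul(-9052, Pow(Pow(Add(-2668, 370), -1), -1)) = Mul(-9052, Pow(Pow(-2298, -1), -1)) = Mul(-9052, Pow(Rational(-1, 2298), -1)) = Mul(-9052, -2298) = 20801496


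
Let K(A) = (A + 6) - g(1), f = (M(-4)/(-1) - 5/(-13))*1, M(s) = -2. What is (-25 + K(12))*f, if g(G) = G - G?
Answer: -217/13 ≈ -16.692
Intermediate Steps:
g(G) = 0
f = 31/13 (f = (-2/(-1) - 5/(-13))*1 = (-2*(-1) - 5*(-1/13))*1 = (2 + 5/13)*1 = (31/13)*1 = 31/13 ≈ 2.3846)
K(A) = 6 + A (K(A) = (A + 6) - 1*0 = (6 + A) + 0 = 6 + A)
(-25 + K(12))*f = (-25 + (6 + 12))*(31/13) = (-25 + 18)*(31/13) = -7*31/13 = -217/13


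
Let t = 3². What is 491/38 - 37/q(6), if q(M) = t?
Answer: 3013/342 ≈ 8.8099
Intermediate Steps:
t = 9
q(M) = 9
491/38 - 37/q(6) = 491/38 - 37/9 = 3013/342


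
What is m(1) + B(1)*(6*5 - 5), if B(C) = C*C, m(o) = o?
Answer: 26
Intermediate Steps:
B(C) = C**2
m(1) + B(1)*(6*5 - 5) = 1 + 1**2*(6*5 - 5) = 1 + 1*(30 - 5) = 1 + 1*25 = 1 + 25 = 26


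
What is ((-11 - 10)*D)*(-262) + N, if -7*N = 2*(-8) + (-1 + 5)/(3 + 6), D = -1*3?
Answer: -148534/9 ≈ -16504.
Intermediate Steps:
D = -3
N = 20/9 (N = -(2*(-8) + (-1 + 5)/(3 + 6))/7 = -(-16 + 4/9)/7 = -1/7*(-140/9) = 20/9 ≈ 2.2222)
((-11 - 10)*D)*(-262) + N = ((-11 - 10)*(-3))*(-262) + 20/9 = -21*(-3)*(-262) + 20/9 = 63*(-262) + 20/9 = -16506 + 20/9 = -148534/9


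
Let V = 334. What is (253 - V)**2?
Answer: 6561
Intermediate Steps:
(253 - V)**2 = (253 - 1*334)**2 = (253 - 334)**2 = (-81)**2 = 6561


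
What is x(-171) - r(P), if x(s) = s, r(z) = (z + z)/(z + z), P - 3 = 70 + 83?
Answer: -172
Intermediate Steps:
P = 156 (P = 3 + (70 + 83) = 3 + 153 = 156)
r(z) = 1 (r(z) = (2*z)/((2*z)) = (2*z)*(1/(2*z)) = 1)
x(-171) - r(P) = -171 - 1*1 = -171 - 1 = -172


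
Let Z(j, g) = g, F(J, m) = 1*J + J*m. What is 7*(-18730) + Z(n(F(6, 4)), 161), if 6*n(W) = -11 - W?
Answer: -130949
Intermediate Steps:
F(J, m) = J + J*m
n(W) = -11/6 - W/6 (n(W) = (-11 - W)/6 = -11/6 - W/6)
7*(-18730) + Z(n(F(6, 4)), 161) = 7*(-18730) + 161 = -131110 + 161 = -130949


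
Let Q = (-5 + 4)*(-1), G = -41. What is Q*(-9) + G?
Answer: -50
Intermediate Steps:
Q = 1 (Q = -1*(-1) = 1)
Q*(-9) + G = 1*(-9) - 41 = -9 - 41 = -50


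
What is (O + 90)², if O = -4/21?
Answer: 3556996/441 ≈ 8065.8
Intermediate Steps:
O = -4/21 (O = -4*1/21 = -4/21 ≈ -0.19048)
(O + 90)² = (-4/21 + 90)² = (1886/21)² = 3556996/441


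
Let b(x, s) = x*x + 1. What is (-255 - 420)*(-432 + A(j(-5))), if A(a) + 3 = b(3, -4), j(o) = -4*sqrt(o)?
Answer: 286875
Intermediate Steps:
b(x, s) = 1 + x**2 (b(x, s) = x**2 + 1 = 1 + x**2)
A(a) = 7 (A(a) = -3 + (1 + 3**2) = -3 + (1 + 9) = -3 + 10 = 7)
(-255 - 420)*(-432 + A(j(-5))) = (-255 - 420)*(-432 + 7) = -675*(-425) = 286875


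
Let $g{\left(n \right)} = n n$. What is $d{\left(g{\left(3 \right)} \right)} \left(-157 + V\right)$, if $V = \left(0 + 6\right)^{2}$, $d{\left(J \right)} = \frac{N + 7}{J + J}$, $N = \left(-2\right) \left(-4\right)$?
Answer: $- \frac{605}{6} \approx -100.83$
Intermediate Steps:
$g{\left(n \right)} = n^{2}$
$N = 8$
$d{\left(J \right)} = \frac{15}{2 J}$ ($d{\left(J \right)} = \frac{8 + 7}{J + J} = \frac{15}{2 J}$)
$V = 36$ ($V = 6^{2} = 36$)
$d{\left(g{\left(3 \right)} \right)} \left(-157 + V\right) = \frac{15}{2 \cdot 3^{2}} \left(-157 + 36\right) = \frac{15}{2 \cdot 9} \left(-121\right) = \frac{15}{2} \cdot \frac{1}{9} \left(-121\right) = \frac{5}{6} \left(-121\right) = - \frac{605}{6}$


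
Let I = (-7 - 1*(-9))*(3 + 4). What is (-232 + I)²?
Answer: 47524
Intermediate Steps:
I = 14 (I = (-7 + 9)*7 = 2*7 = 14)
(-232 + I)² = (-232 + 14)² = (-218)² = 47524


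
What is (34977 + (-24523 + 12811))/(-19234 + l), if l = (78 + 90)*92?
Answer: -23265/3778 ≈ -6.1580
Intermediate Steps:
l = 15456 (l = 168*92 = 15456)
(34977 + (-24523 + 12811))/(-19234 + l) = (34977 + (-24523 + 12811))/(-19234 + 15456) = (34977 - 11712)/(-3778) = 23265*(-1/3778) = -23265/3778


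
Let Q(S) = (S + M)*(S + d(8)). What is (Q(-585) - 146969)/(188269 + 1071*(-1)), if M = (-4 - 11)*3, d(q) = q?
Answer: 216541/187198 ≈ 1.1567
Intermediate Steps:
M = -45 (M = -15*3 = -45)
Q(S) = (-45 + S)*(8 + S) (Q(S) = (S - 45)*(S + 8) = (-45 + S)*(8 + S))
(Q(-585) - 146969)/(188269 + 1071*(-1)) = ((-360 + (-585)² - 37*(-585)) - 146969)/(188269 + 1071*(-1)) = ((-360 + 342225 + 21645) - 146969)/(188269 - 1071) = (363510 - 146969)/187198 = 216541*(1/187198) = 216541/187198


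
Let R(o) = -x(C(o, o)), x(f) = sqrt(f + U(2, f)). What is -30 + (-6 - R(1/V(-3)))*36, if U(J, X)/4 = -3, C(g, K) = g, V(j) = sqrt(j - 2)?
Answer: -246 + 36*sqrt(-300 - 5*I*sqrt(5))/5 ≈ -243.68 - 124.73*I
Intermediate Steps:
V(j) = sqrt(-2 + j)
U(J, X) = -12 (U(J, X) = 4*(-3) = -12)
x(f) = sqrt(-12 + f) (x(f) = sqrt(f - 12) = sqrt(-12 + f))
R(o) = -sqrt(-12 + o)
-30 + (-6 - R(1/V(-3)))*36 = -30 + (-6 - (-1)*sqrt(-12 + 1/(sqrt(-2 - 3))))*36 = -30 + (-6 - (-1)*sqrt(-12 + 1/(sqrt(-5))))*36 = -30 + (-6 - (-1)*sqrt(-12 + 1/(I*sqrt(5))))*36 = -30 + (-6 - (-1)*sqrt(-12 - I*sqrt(5)/5))*36 = -30 + (-6 + sqrt(-12 - I*sqrt(5)/5))*36 = -30 + (-216 + 36*sqrt(-12 - I*sqrt(5)/5)) = -246 + 36*sqrt(-12 - I*sqrt(5)/5)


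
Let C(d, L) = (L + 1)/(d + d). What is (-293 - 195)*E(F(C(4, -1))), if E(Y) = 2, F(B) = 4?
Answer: -976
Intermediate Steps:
C(d, L) = (1 + L)/(2*d) (C(d, L) = (1 + L)/((2*d)) = (1 + L)*(1/(2*d)) = (1 + L)/(2*d))
(-293 - 195)*E(F(C(4, -1))) = (-293 - 195)*2 = -488*2 = -976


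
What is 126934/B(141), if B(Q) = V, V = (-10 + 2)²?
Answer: 63467/32 ≈ 1983.3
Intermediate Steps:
V = 64 (V = (-8)² = 64)
B(Q) = 64
126934/B(141) = 126934/64 = 126934*(1/64) = 63467/32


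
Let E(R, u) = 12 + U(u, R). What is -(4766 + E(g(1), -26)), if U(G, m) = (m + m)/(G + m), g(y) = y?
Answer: -119448/25 ≈ -4777.9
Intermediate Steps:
U(G, m) = 2*m/(G + m) (U(G, m) = (2*m)/(G + m) = 2*m/(G + m))
E(R, u) = 12 + 2*R/(R + u) (E(R, u) = 12 + 2*R/(u + R) = 12 + 2*R/(R + u))
-(4766 + E(g(1), -26)) = -(4766 + 2*(6*(-26) + 7*1)/(1 - 26)) = -(4766 + 2*(-156 + 7)/(-25)) = -(4766 + 2*(-1/25)*(-149)) = -(4766 + 298/25) = -1*119448/25 = -119448/25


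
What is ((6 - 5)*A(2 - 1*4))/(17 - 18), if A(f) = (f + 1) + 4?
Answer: -3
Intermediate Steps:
A(f) = 5 + f (A(f) = (1 + f) + 4 = 5 + f)
((6 - 5)*A(2 - 1*4))/(17 - 18) = ((6 - 5)*(5 + (2 - 1*4)))/(17 - 18) = (1*(5 + (2 - 4)))/(-1) = -(5 - 2) = -3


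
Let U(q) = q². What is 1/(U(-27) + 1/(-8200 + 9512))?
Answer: 1312/956449 ≈ 0.0013717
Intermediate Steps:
1/(U(-27) + 1/(-8200 + 9512)) = 1/((-27)² + 1/(-8200 + 9512)) = 1/(729 + 1/1312) = 1/(956449/1312) = 1312/956449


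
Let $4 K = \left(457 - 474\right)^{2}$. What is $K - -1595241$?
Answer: $\frac{6381253}{4} \approx 1.5953 \cdot 10^{6}$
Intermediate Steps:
$K = \frac{289}{4}$ ($K = \frac{\left(457 - 474\right)^{2}}{4} = \frac{\left(-17\right)^{2}}{4} = \frac{1}{4} \cdot 289 = \frac{289}{4} \approx 72.25$)
$K - -1595241 = \frac{289}{4} - -1595241 = \frac{289}{4} + 1595241 = \frac{6381253}{4}$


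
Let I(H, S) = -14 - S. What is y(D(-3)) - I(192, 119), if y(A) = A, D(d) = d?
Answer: 130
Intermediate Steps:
y(D(-3)) - I(192, 119) = -3 - (-14 - 1*119) = -3 - (-14 - 119) = -3 - 1*(-133) = -3 + 133 = 130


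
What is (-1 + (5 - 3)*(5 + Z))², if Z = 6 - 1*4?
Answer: 169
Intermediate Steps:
Z = 2 (Z = 6 - 4 = 2)
(-1 + (5 - 3)*(5 + Z))² = (-1 + (5 - 3)*(5 + 2))² = (-1 + 2*7)² = (-1 + 14)² = 13² = 169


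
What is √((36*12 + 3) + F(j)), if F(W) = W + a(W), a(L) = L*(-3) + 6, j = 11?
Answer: √419 ≈ 20.469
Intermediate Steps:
a(L) = 6 - 3*L (a(L) = -3*L + 6 = 6 - 3*L)
F(W) = 6 - 2*W (F(W) = W + (6 - 3*W) = 6 - 2*W)
√((36*12 + 3) + F(j)) = √((36*12 + 3) + (6 - 2*11)) = √((432 + 3) + (6 - 22)) = √(435 - 16) = √419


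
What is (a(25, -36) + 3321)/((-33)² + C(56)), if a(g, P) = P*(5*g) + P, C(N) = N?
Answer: -243/229 ≈ -1.0611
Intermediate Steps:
a(g, P) = P + 5*P*g (a(g, P) = 5*P*g + P = P + 5*P*g)
(a(25, -36) + 3321)/((-33)² + C(56)) = (-36*(1 + 5*25) + 3321)/((-33)² + 56) = (-36*(1 + 125) + 3321)/(1089 + 56) = (-36*126 + 3321)/1145 = (-4536 + 3321)*(1/1145) = -1215*1/1145 = -243/229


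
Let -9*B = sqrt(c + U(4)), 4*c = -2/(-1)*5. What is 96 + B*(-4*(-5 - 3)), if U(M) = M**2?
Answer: 96 - 16*sqrt(74)/9 ≈ 80.707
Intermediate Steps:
c = 5/2 (c = (-2/(-1)*5)/4 = (-2*(-1)*5)/4 = (2*5)/4 = (1/4)*10 = 5/2 ≈ 2.5000)
B = -sqrt(74)/18 (B = -sqrt(5/2 + 4**2)/9 = -sqrt(5/2 + 16)/9 = -sqrt(74)/18 ≈ -0.47791)
96 + B*(-4*(-5 - 3)) = 96 + (-sqrt(74)/18)*(-4*(-5 - 3)) = 96 + (-sqrt(74)/18)*(-4*(-8)) = 96 - sqrt(74)/18*32 = 96 - 16*sqrt(74)/9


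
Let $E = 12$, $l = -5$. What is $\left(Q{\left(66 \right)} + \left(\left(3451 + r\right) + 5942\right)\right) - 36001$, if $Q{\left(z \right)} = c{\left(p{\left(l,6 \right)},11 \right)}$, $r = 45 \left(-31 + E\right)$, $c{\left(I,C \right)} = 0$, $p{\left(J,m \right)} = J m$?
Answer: $-27463$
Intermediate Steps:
$r = -855$ ($r = 45 \left(-31 + 12\right) = 45 \left(-19\right) = -855$)
$Q{\left(z \right)} = 0$
$\left(Q{\left(66 \right)} + \left(\left(3451 + r\right) + 5942\right)\right) - 36001 = \left(0 + \left(\left(3451 - 855\right) + 5942\right)\right) - 36001 = \left(0 + \left(2596 + 5942\right)\right) - 36001 = \left(0 + 8538\right) - 36001 = 8538 - 36001 = -27463$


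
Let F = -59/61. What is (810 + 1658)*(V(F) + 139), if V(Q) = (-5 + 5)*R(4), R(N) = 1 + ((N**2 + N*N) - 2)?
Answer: 343052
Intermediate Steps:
R(N) = -1 + 2*N**2 (R(N) = 1 + ((N**2 + N**2) - 2) = 1 + (2*N**2 - 2) = 1 + (-2 + 2*N**2) = -1 + 2*N**2)
F = -59/61 (F = -59*1/61 = -59/61 ≈ -0.96721)
V(Q) = 0 (V(Q) = (-5 + 5)*(-1 + 2*4**2) = 0*(-1 + 2*16) = 0*(-1 + 32) = 0*31 = 0)
(810 + 1658)*(V(F) + 139) = (810 + 1658)*(0 + 139) = 2468*139 = 343052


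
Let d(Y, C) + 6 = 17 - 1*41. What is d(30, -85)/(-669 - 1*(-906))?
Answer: -10/79 ≈ -0.12658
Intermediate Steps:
d(Y, C) = -30 (d(Y, C) = -6 + (17 - 1*41) = -6 + (17 - 41) = -6 - 24 = -30)
d(30, -85)/(-669 - 1*(-906)) = -30/(-669 - 1*(-906)) = -30/(-669 + 906) = -30/237 = -30*1/237 = -10/79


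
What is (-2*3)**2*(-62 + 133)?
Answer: 2556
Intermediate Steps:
(-2*3)**2*(-62 + 133) = (-6)**2*71 = 36*71 = 2556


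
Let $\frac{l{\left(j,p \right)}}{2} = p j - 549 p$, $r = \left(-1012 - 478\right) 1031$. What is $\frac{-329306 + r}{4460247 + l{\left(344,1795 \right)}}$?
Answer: $- \frac{1865496}{3724297} \approx -0.5009$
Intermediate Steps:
$r = -1536190$ ($r = \left(-1490\right) 1031 = -1536190$)
$l{\left(j,p \right)} = - 1098 p + 2 j p$ ($l{\left(j,p \right)} = 2 \left(p j - 549 p\right) = 2 \left(j p - 549 p\right) = 2 \left(- 549 p + j p\right) = - 1098 p + 2 j p$)
$\frac{-329306 + r}{4460247 + l{\left(344,1795 \right)}} = \frac{-329306 - 1536190}{4460247 + 2 \cdot 1795 \left(-549 + 344\right)} = - \frac{1865496}{4460247 + 2 \cdot 1795 \left(-205\right)} = - \frac{1865496}{4460247 - 735950} = - \frac{1865496}{3724297}$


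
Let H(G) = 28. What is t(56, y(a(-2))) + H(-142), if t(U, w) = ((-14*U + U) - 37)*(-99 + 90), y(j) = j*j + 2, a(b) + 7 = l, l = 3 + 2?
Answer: 6913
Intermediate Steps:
l = 5
a(b) = -2 (a(b) = -7 + 5 = -2)
y(j) = 2 + j² (y(j) = j² + 2 = 2 + j²)
t(U, w) = 333 + 117*U (t(U, w) = (-13*U - 37)*(-9) = (-37 - 13*U)*(-9) = 333 + 117*U)
t(56, y(a(-2))) + H(-142) = (333 + 117*56) + 28 = (333 + 6552) + 28 = 6885 + 28 = 6913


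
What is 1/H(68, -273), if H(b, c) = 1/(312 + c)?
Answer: 39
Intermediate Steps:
1/H(68, -273) = 1/(1/(312 - 273)) = 1/(1/39) = 39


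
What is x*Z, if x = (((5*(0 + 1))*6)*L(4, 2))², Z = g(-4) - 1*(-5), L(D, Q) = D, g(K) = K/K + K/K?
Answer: 100800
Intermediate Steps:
g(K) = 2 (g(K) = 1 + 1 = 2)
Z = 7 (Z = 2 - 1*(-5) = 2 + 5 = 7)
x = 14400 (x = (((5*(0 + 1))*6)*4)² = (((5*1)*6)*4)² = ((5*6)*4)² = (30*4)² = 120² = 14400)
x*Z = 14400*7 = 100800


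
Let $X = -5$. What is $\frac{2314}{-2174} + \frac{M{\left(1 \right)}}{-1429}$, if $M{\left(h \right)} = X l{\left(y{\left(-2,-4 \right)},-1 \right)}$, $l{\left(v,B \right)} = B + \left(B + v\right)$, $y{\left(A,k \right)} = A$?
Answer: $- \frac{1675093}{1553323} \approx -1.0784$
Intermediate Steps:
$l{\left(v,B \right)} = v + 2 B$
$M{\left(h \right)} = 20$ ($M{\left(h \right)} = - 5 \left(-2 + 2 \left(-1\right)\right) = - 5 \left(-2 - 2\right) = \left(-5\right) \left(-4\right) = 20$)
$\frac{2314}{-2174} + \frac{M{\left(1 \right)}}{-1429} = \frac{2314}{-2174} + \frac{20}{-1429} = 2314 \left(- \frac{1}{2174}\right) + 20 \left(- \frac{1}{1429}\right) = - \frac{1157}{1087} - \frac{20}{1429} = - \frac{1675093}{1553323}$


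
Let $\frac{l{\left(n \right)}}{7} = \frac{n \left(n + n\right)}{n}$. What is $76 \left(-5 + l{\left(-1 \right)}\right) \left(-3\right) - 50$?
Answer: $4282$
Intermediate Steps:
$l{\left(n \right)} = 14 n$ ($l{\left(n \right)} = 7 \frac{n \left(n + n\right)}{n} = 7 \frac{n 2 n}{n} = 7 \frac{2 n^{2}}{n} = 7 \cdot 2 n = 14 n$)
$76 \left(-5 + l{\left(-1 \right)}\right) \left(-3\right) - 50 = 76 \left(-5 + 14 \left(-1\right)\right) \left(-3\right) - 50 = 76 \left(-5 - 14\right) \left(-3\right) - 50 = 76 \left(\left(-19\right) \left(-3\right)\right) - 50 = 76 \cdot 57 - 50 = 4332 - 50 = 4282$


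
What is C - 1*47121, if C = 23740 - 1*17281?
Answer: -40662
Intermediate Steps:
C = 6459 (C = 23740 - 17281 = 6459)
C - 1*47121 = 6459 - 1*47121 = 6459 - 47121 = -40662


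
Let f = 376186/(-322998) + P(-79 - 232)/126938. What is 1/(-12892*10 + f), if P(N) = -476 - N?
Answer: -20500360062/2642930321989609 ≈ -7.7567e-6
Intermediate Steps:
f = -23902796569/20500360062 (f = 376186/(-322998) + (-476 - (-79 - 232))/126938 = 376186*(-1/322998) + (-476 - 1*(-311))*(1/126938) = -188093/161499 + (-476 + 311)*(1/126938) = -188093/161499 - 165*1/126938 = -188093/161499 - 165/126938 = -23902796569/20500360062 ≈ -1.1660)
1/(-12892*10 + f) = 1/(-12892*10 - 23902796569/20500360062) = 1/(-128920 - 23902796569/20500360062) = 1/(-2642930321989609/20500360062) = -20500360062/2642930321989609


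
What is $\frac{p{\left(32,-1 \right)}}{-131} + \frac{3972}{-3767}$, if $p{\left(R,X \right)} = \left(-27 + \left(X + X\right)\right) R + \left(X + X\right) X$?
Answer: $\frac{2967910}{493477} \approx 6.0143$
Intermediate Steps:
$p{\left(R,X \right)} = 2 X^{2} + R \left(-27 + 2 X\right)$ ($p{\left(R,X \right)} = \left(-27 + 2 X\right) R + 2 X X = R \left(-27 + 2 X\right) + 2 X^{2} = 2 X^{2} + R \left(-27 + 2 X\right)$)
$\frac{p{\left(32,-1 \right)}}{-131} + \frac{3972}{-3767} = \frac{\left(-27\right) 32 + 2 \left(-1\right)^{2} + 2 \cdot 32 \left(-1\right)}{-131} + \frac{3972}{-3767} = \left(-864 + 2 \cdot 1 - 64\right) \left(- \frac{1}{131}\right) + 3972 \left(- \frac{1}{3767}\right) = \left(-864 + 2 - 64\right) \left(- \frac{1}{131}\right) - \frac{3972}{3767} = \left(-926\right) \left(- \frac{1}{131}\right) - \frac{3972}{3767} = \frac{926}{131} - \frac{3972}{3767} = \frac{2967910}{493477}$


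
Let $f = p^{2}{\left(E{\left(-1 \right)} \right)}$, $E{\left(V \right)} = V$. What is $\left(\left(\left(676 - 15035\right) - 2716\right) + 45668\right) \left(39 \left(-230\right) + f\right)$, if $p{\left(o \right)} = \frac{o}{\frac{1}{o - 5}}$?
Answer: $-255449862$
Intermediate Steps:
$p{\left(o \right)} = o \left(-5 + o\right)$ ($p{\left(o \right)} = \frac{o}{\frac{1}{-5 + o}} = o \left(-5 + o\right)$)
$f = 36$ ($f = \left(- (-5 - 1)\right)^{2} = \left(\left(-1\right) \left(-6\right)\right)^{2} = 6^{2} = 36$)
$\left(\left(\left(676 - 15035\right) - 2716\right) + 45668\right) \left(39 \left(-230\right) + f\right) = \left(\left(\left(676 - 15035\right) - 2716\right) + 45668\right) \left(39 \left(-230\right) + 36\right) = \left(\left(-14359 - 2716\right) + 45668\right) \left(-8970 + 36\right) = \left(-17075 + 45668\right) \left(-8934\right) = 28593 \left(-8934\right) = -255449862$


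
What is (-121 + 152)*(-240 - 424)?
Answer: -20584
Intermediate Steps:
(-121 + 152)*(-240 - 424) = 31*(-664) = -20584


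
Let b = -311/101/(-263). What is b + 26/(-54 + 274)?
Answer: 379529/2921930 ≈ 0.12989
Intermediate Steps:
b = 311/26563 (b = -311*1/101*(-1/263) = -311/101*(-1/263) = 311/26563 ≈ 0.011708)
b + 26/(-54 + 274) = 311/26563 + 26/(-54 + 274) = 311/26563 + 26/220 = 311/26563 + (1/220)*26 = 311/26563 + 13/110 = 379529/2921930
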